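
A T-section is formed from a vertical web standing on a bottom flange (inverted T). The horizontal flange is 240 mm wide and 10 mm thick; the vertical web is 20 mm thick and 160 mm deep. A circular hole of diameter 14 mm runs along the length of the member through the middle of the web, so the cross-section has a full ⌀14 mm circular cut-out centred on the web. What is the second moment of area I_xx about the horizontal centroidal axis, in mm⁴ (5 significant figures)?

I_xx ≈ 1.6543 × 10⁷ mm⁴

Decompose the section into non-overlapping parts with the origin at the bottom-left of its bounding rectangle.
Flange: 240 × 10, A = 2 400 mm², y = 5 mm, Ī = 20 000 mm⁴.
Web: 20 × 160, A = 3 200 mm², y = 90 mm, Ī = 6 826 667 mm⁴.
Hole (subtracted): ⌀14, A = 153.938 mm², y = 90 mm, Ī = 1885.741 mm⁴.
Centroid: ȳ = ΣA·y / ΣA = 52.54174 mm.
Transfer each piece to the horizontal centroidal axis using Ī + A·d² with d = y − 52.54174:
  flange: d = -47.54174 mm → contributes +5 444 521 mm⁴
  web: d = 37.45826 mm → contributes +11 316 654 mm⁴
  hole: d = 37.45826 mm → contributes −217879.5 mm⁴
Total I = 16 543 296 mm⁴.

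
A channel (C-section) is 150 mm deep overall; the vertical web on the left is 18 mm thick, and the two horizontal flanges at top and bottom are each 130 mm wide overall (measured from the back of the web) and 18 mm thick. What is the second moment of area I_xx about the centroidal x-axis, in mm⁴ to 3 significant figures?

Break the section into simple shapes (no overlaps), measuring from the bottom-left corner of the bounding box.
Web: 18 × 150, A = 2 700 mm², y = 75 mm, Ī = 5 062 500 mm⁴.
Top flange (beyond web): 112 × 18, A = 2 016 mm², y = 141 mm, Ī = 54 432 mm⁴.
Bottom flange (beyond web): 112 × 18, A = 2 016 mm², y = 9 mm, Ī = 54 432 mm⁴.
By symmetry the centroid is at mid-height, ȳ = 75 mm.
Transfer each piece to the centroidal x-axis using Ī + A·d² with d = y − 75:
  web: d = 0 mm → contributes +5 062 500 mm⁴
  top flange (beyond web): d = 66 mm → contributes +8 836 128 mm⁴
  bottom flange (beyond web): d = -66 mm → contributes +8 836 128 mm⁴
Total I = 22 734 756 mm⁴.

I_xx ≈ 2.27 × 10⁷ mm⁴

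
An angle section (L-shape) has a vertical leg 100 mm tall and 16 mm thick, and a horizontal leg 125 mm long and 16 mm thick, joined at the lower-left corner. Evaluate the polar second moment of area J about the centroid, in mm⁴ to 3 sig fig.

Treat the section as a set of non-overlapping primitives; coordinates are from the bounding-box lower-left.
Vertical leg: 16 × 100, A = 1 600 mm², y = 50 mm, Ī = 1 333 333 mm⁴.
Horizontal leg (remainder): 109 × 16, A = 1 744 mm², y = 8 mm, Ī = 37 205 mm⁴.
Centroid: ȳ = ΣA·y / ΣA = 28.096 mm.
Transfer each piece to the centroidal x-axis using Ī + A·d² with d = y − 28.096:
  vertical leg: d = 21.904 mm → contributes +2 101 011 mm⁴
  horizontal leg (remainder): d = -20.096 mm → contributes +741 497 mm⁴
Total I = 2 842 508 mm⁴.
For the y-axis: x̄ = 40.596 mm.
Repeating about the centroidal y-axis gives I_y = 5 020 408 mm⁴.
Polar second moment: J = I_x + I_y = 7 862 916 mm⁴.

J ≈ 7.86 × 10⁶ mm⁴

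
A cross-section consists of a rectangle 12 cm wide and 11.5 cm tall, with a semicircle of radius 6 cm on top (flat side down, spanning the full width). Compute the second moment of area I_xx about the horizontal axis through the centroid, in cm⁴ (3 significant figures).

I_xx ≈ 4420 cm⁴

Break the section into simple shapes (no overlaps), measuring from the bottom-left corner of the bounding box.
Rectangular body: 12 × 11.5, A = 138 cm², y = 5.75 cm, Ī = 1520.9 cm⁴.
Semicircular cap: semicircle r = 6, A = 56.549 cm², y = 14.046 cm, Ī = 142.25 cm⁴.
Centroid: ȳ = ΣA·y / ΣA = 8.1615 cm.
Transfer each piece to the horizontal axis through the centroid using Ī + A·d² with d = y − 8.1615:
  rectangular body: d = -2.4115 cm → contributes +2323.4 cm⁴
  semicircular cap: d = 5.885 cm → contributes +2100.7 cm⁴
Total I = 4424.1 cm⁴.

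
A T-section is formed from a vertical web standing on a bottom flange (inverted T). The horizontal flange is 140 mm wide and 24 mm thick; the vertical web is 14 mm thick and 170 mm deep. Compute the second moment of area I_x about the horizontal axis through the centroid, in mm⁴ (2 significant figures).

Decompose the section into non-overlapping parts with the origin at the bottom-left of its bounding rectangle.
Flange: 140 × 24, A = 3 360 mm², y = 12 mm, Ī = 161 280 mm⁴.
Web: 14 × 170, A = 2 380 mm², y = 109 mm, Ī = 5 731 833 mm⁴.
Centroid: ȳ = ΣA·y / ΣA = 52.22 mm.
Transfer each piece to the horizontal axis through the centroid using Ī + A·d² with d = y − 52.22:
  flange: d = -40.22 mm → contributes +5 596 447 mm⁴
  web: d = 56.78 mm → contributes +13 405 010 mm⁴
Total I = 19 001 457 mm⁴.

I_x ≈ 1.9 × 10⁷ mm⁴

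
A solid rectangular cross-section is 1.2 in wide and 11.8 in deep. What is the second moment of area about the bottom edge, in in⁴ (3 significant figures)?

I_base ≈ 657 in⁴

The section: 1.2 × 11.8, A = 14.16 in², y = 5.9 in, Ī = 164.3 in⁴.
Transfer it to the bottom edge using Ī + A·d² with d = y − 0:
  the section: d = 5.9 in → contributes +657.21 in⁴
Total I = 657.21 in⁴.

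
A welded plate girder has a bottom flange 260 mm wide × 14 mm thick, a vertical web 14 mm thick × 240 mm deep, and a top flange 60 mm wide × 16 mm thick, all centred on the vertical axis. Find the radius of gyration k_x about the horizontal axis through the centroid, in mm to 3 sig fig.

k_x ≈ 97.8 mm

Break the section into simple shapes (no overlaps), measuring from the bottom-left corner of the bounding box.
Bottom plate: 260 × 14, A = 3 640 mm², y = 7 mm, Ī = 59 453 mm⁴.
Web plate: 14 × 240, A = 3 360 mm², y = 134 mm, Ī = 16 128 000 mm⁴.
Top plate: 60 × 16, A = 960 mm², y = 262 mm, Ī = 20 480 mm⁴.
Centroid: ȳ = ΣA·y / ΣA = 91.362 mm.
Transfer each piece to the horizontal axis through the centroid using Ī + A·d² with d = y − 91.362:
  bottom plate: d = -84.362 mm → contributes +25 965 023 mm⁴
  web plate: d = 42.638 mm → contributes +22 236 532 mm⁴
  top plate: d = 170.64 mm → contributes +27 973 177 mm⁴
Total I = 76 174 731 mm⁴.
Radius of gyration: k = √(I/A) = √(76 174 731 / 7 960) = 97.825 mm.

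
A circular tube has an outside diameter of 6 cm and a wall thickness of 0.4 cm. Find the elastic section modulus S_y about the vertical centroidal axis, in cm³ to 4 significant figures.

Treat the section as a set of non-overlapping primitives; coordinates are from the bounding-box lower-left.
Outer circle: ⌀6, A = 28.2743 cm², x = 3 cm, Ī = 63.6173 cm⁴.
Bore (subtracted): ⌀5.2, A = 21.2372 cm², x = 3 cm, Ī = 35.8908 cm⁴.
By symmetry the centroid is at mid-width, x̄ = 3 cm.
All pieces are centred on the vertical centroidal axis, so I = ΣĪ (holes subtracted) = 27.7264 cm⁴.
Extreme fibre distance c = 3 cm; S = I/c = 9.24215 cm³.

S_y ≈ 9.242 cm³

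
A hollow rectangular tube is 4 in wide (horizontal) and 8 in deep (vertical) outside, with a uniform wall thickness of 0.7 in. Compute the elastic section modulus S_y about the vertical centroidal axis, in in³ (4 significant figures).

S_y ≈ 16.50 in³

Split into non-overlapping primitives; take the origin at the lower-left of the bounding box.
Outer rectangle: 4 × 8, A = 32 in², x = 2 in, Ī = 42.6667 in⁴.
Inner void (subtracted): 2.6 × 6.6, A = 17.16 in², x = 2 in, Ī = 9.6668 in⁴.
By symmetry the centroid is at mid-width, x̄ = 2 in.
All pieces are centred on the vertical centroidal axis, so I = ΣĪ (holes subtracted) = 32.9999 in⁴.
Extreme fibre distance c = 2 in; S = I/c = 16.4999 in³.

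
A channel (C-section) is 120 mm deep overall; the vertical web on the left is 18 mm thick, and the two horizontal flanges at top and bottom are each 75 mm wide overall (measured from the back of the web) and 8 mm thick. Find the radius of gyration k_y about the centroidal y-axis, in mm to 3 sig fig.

k_y ≈ 19.8 mm

Decompose the section into non-overlapping parts with the origin at the bottom-left of its bounding rectangle.
Web: 18 × 120, A = 2 160 mm², x = 9 mm, Ī = 58 320 mm⁴.
Top flange (beyond web): 57 × 8, A = 456 mm², x = 46.5 mm, Ī = 123 462 mm⁴.
Bottom flange (beyond web): 57 × 8, A = 456 mm², x = 46.5 mm, Ī = 123 462 mm⁴.
Centroid: x̄ = ΣA·x / ΣA = 20.133 mm.
Transfer each piece to the centroidal y-axis using Ī + A·d² with d = x − 20.133:
  web: d = -11.133 mm → contributes +326 029 mm⁴
  top flange (beyond web): d = 26.367 mm → contributes +440 486 mm⁴
  bottom flange (beyond web): d = 26.367 mm → contributes +440 486 mm⁴
Total I = 1 207 002 mm⁴.
Radius of gyration: k = √(I/A) = √(1 207 002 / 3 072) = 19.822 mm.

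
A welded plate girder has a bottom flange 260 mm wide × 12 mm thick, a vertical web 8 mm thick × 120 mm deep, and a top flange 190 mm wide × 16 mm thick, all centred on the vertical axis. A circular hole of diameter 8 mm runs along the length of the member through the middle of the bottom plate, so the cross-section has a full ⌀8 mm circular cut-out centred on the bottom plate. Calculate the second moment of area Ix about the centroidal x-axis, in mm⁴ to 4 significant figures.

Break the section into simple shapes (no overlaps), measuring from the bottom-left corner of the bounding box.
Bottom plate: 260 × 12, A = 3 120 mm², y = 6 mm, Ī = 37 440 mm⁴.
Web plate: 8 × 120, A = 960 mm², y = 72 mm, Ī = 1 152 000 mm⁴.
Top plate: 190 × 16, A = 3 040 mm², y = 140 mm, Ī = 64853.3 mm⁴.
Hole (subtracted): ⌀8, A = 50.2655 mm², y = 6 mm, Ī = 201.062 mm⁴.
Centroid: ȳ = ΣA·y / ΣA = 72.5824 mm.
Transfer each piece to the centroidal x-axis using Ī + A·d² with d = y − 72.5824:
  bottom plate: d = -66.5824 mm → contributes +13 869 080 mm⁴
  web plate: d = -0.582415 mm → contributes +1 152 326 mm⁴
  top plate: d = 67.4176 mm → contributes +13 882 051 mm⁴
  hole: d = -66.5824 mm → contributes −223 039 mm⁴
Total I = 28 680 418 mm⁴.

Ix ≈ 2.868 × 10⁷ mm⁴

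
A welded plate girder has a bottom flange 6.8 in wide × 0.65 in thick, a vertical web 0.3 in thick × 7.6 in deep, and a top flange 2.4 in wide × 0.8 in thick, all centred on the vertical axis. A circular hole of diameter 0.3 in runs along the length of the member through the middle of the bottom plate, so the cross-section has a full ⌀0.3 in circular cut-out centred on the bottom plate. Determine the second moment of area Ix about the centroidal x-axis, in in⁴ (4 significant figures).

Treat the section as a set of non-overlapping primitives; coordinates are from the bounding-box lower-left.
Bottom plate: 6.8 × 0.65, A = 4.42 in², y = 0.325 in, Ī = 0.155621 in⁴.
Web plate: 0.3 × 7.6, A = 2.28 in², y = 4.45 in, Ī = 10.9744 in⁴.
Top plate: 2.4 × 0.8, A = 1.92 in², y = 8.65 in, Ī = 0.1024 in⁴.
Hole (subtracted): ⌀0.3, A = 0.0706858 in², y = 0.325 in, Ī = 0.000397608 in⁴.
Centroid: ȳ = ΣA·y / ΣA = 3.29471 in.
Transfer each piece to the centroidal x-axis using Ī + A·d² with d = y − 3.29471:
  bottom plate: d = -2.96971 in → contributes +39.1364 in⁴
  web plate: d = 1.15529 in → contributes +14.0175 in⁴
  top plate: d = 5.35529 in → contributes +55.1663 in⁴
  hole: d = -2.96971 in → contributes −0.623789 in⁴
Total I = 107.696 in⁴.

Ix ≈ 107.7 in⁴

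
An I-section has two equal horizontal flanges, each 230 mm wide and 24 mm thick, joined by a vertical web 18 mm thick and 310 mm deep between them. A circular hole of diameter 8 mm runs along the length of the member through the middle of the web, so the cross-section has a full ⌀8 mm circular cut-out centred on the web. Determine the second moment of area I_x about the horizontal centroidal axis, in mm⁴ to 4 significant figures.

Decompose the section into non-overlapping parts with the origin at the bottom-left of its bounding rectangle.
Bottom flange: 230 × 24, A = 5 520 mm², y = 12 mm, Ī = 264 960 mm⁴.
Web: 18 × 310, A = 5 580 mm², y = 179 mm, Ī = 44 686 500 mm⁴.
Top flange: 230 × 24, A = 5 520 mm², y = 346 mm, Ī = 264 960 mm⁴.
Hole (subtracted): ⌀8, A = 50.2655 mm², y = 179 mm, Ī = 201.062 mm⁴.
By symmetry the centroid is at mid-height, ȳ = 179 mm.
Transfer each piece to the horizontal centroidal axis using Ī + A·d² with d = y − 179:
  bottom flange: d = -167 mm → contributes +154 212 240 mm⁴
  web: d = 0 mm → contributes +44 686 500 mm⁴
  top flange: d = 167 mm → contributes +154 212 240 mm⁴
  hole: d = 0 mm → contributes −201.062 mm⁴
Total I = 353 110 779 mm⁴.

I_x ≈ 3.531 × 10⁸ mm⁴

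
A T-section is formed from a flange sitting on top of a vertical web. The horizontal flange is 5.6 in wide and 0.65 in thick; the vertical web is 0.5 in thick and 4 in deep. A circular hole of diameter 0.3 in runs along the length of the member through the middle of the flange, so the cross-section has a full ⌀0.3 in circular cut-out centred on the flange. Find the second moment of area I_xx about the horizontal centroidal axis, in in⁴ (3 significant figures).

Break the section into simple shapes (no overlaps), measuring from the bottom-left corner of the bounding box.
Flange: 5.6 × 0.65, A = 3.64 in², y = 4.325 in, Ī = 0.12816 in⁴.
Web: 0.5 × 4, A = 2 in², y = 2 in, Ī = 2.6667 in⁴.
Hole (subtracted): ⌀0.3, A = 0.070686 in², y = 4.325 in, Ī = 0.00039761 in⁴.
Centroid: ȳ = ΣA·y / ΣA = 3.4901 in.
Transfer each piece to the horizontal centroidal axis using Ī + A·d² with d = y − 3.4901:
  flange: d = 0.83493 in → contributes +2.6656 in⁴
  web: d = -1.4901 in → contributes +7.1073 in⁴
  hole: d = 0.83493 in → contributes −0.049674 in⁴
Total I = 9.7232 in⁴.

I_xx ≈ 9.72 in⁴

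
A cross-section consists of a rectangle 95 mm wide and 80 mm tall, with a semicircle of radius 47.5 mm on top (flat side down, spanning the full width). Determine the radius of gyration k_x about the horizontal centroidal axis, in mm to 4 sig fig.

Split into non-overlapping primitives; take the origin at the lower-left of the bounding box.
Rectangular body: 95 × 80, A = 7 600 mm², y = 40 mm, Ī = 4 053 333 mm⁴.
Semicircular cap: semicircle r = 47.5, A = 3544.11 mm², y = 100.16 mm, Ī = 558 736 mm⁴.
Centroid: ȳ = ΣA·y / ΣA = 59.1323 mm.
Transfer each piece to the horizontal centroidal axis using Ī + A·d² with d = y − 59.1323:
  rectangular body: d = -19.1323 mm → contributes +6 835 271 mm⁴
  semicircular cap: d = 41.0273 mm → contributes +6 524 332 mm⁴
Total I = 13 359 602 mm⁴.
Radius of gyration: k = √(I/A) = √(13 359 602 / 11144.1) = 34.6237 mm.

k_x ≈ 34.62 mm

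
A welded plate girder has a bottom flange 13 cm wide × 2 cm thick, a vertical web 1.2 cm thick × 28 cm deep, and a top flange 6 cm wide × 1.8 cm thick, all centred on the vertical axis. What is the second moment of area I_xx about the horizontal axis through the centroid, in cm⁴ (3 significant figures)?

Decompose the section into non-overlapping parts with the origin at the bottom-left of its bounding rectangle.
Bottom plate: 13 × 2, A = 26 cm², y = 1 cm, Ī = 8.6667 cm⁴.
Web plate: 1.2 × 28, A = 33.6 cm², y = 16 cm, Ī = 2195.2 cm⁴.
Top plate: 6 × 1.8, A = 10.8 cm², y = 30.9 cm, Ī = 2.916 cm⁴.
Centroid: ȳ = ΣA·y / ΣA = 12.746 cm.
Transfer each piece to the horizontal axis through the centroid using Ī + A·d² with d = y − 12.746:
  bottom plate: d = -11.746 cm → contributes +3595.9 cm⁴
  web plate: d = 3.254 cm → contributes +2 551 cm⁴
  top plate: d = 18.154 cm → contributes +3562.2 cm⁴
Total I = 9709.1 cm⁴.

I_xx ≈ 9710 cm⁴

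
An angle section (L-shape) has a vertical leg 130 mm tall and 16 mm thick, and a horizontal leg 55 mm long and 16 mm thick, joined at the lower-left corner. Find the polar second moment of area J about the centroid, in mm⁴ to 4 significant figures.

Split into non-overlapping primitives; take the origin at the lower-left of the bounding box.
Vertical leg: 16 × 130, A = 2 080 mm², y = 65 mm, Ī = 2 929 333 mm⁴.
Horizontal leg (remainder): 39 × 16, A = 624 mm², y = 8 mm, Ī = 13 312 mm⁴.
Centroid: ȳ = ΣA·y / ΣA = 51.8462 mm.
Transfer each piece to the centroidal x-axis using Ī + A·d² with d = y − 51.8462:
  vertical leg: d = 13.1538 mm → contributes +3 289 223 mm⁴
  horizontal leg (remainder): d = -43.8462 mm → contributes +1 212 943 mm⁴
Total I = 4 502 165 mm⁴.
For the y-axis: x̄ = 14.3462 mm.
Repeating about the centroidal y-axis gives I_y = 486 465 mm⁴.
Polar second moment: J = I_x + I_y = 4 988 631 mm⁴.

J ≈ 4.989 × 10⁶ mm⁴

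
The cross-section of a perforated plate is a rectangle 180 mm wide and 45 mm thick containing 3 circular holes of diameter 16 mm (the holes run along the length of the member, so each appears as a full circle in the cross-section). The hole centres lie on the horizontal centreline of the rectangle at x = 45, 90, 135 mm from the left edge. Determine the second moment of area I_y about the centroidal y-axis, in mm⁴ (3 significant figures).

I_y ≈ 2.10 × 10⁷ mm⁴

Split into non-overlapping primitives; take the origin at the lower-left of the bounding box.
Plate: 180 × 45, A = 8 100 mm², x = 90 mm, Ī = 21 870 000 mm⁴.
Hole 1 (subtracted): ⌀16, A = 201.06 mm², x = 45 mm, Ī = 3 217 mm⁴.
Hole 2 (subtracted): ⌀16, A = 201.06 mm², x = 90 mm, Ī = 3 217 mm⁴.
Hole 3 (subtracted): ⌀16, A = 201.06 mm², x = 135 mm, Ī = 3 217 mm⁴.
By symmetry the centroid is at mid-width, x̄ = 90 mm.
Transfer each piece to the centroidal y-axis using Ī + A·d² with d = x − 90:
  plate: d = 0 mm → contributes +21 870 000 mm⁴
  hole 1: d = -45 mm → contributes −410 367 mm⁴
  hole 2: d = 0 mm → contributes −3 217 mm⁴
  hole 3: d = 45 mm → contributes −410 367 mm⁴
Total I = 21 046 048 mm⁴.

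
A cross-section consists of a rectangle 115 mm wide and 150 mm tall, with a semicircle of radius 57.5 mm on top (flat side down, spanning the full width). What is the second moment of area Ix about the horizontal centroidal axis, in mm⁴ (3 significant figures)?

Ix ≈ 7.30 × 10⁷ mm⁴

Split into non-overlapping primitives; take the origin at the lower-left of the bounding box.
Rectangular body: 115 × 150, A = 17 250 mm², y = 75 mm, Ī = 32 343 750 mm⁴.
Semicircular cap: semicircle r = 57.5, A = 5193.4 mm², y = 174.4 mm, Ī = 1 199 785 mm⁴.
Centroid: ȳ = ΣA·y / ΣA = 98.002 mm.
Transfer each piece to the horizontal centroidal axis using Ī + A·d² with d = y − 98.002:
  rectangular body: d = -23.002 mm → contributes +41 470 723 mm⁴
  semicircular cap: d = 76.402 mm → contributes +31 514 977 mm⁴
Total I = 72 985 700 mm⁴.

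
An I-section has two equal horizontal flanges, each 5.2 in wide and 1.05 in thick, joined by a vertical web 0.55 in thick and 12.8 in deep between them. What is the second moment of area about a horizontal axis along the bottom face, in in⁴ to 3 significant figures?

I_base ≈ 1620 in⁴

Decompose the section into non-overlapping parts with the origin at the bottom-left of its bounding rectangle.
Bottom flange: 5.2 × 1.05, A = 5.46 in², y = 0.525 in, Ī = 0.50164 in⁴.
Web: 0.55 × 12.8, A = 7.04 in², y = 7.45 in, Ī = 96.119 in⁴.
Top flange: 5.2 × 1.05, A = 5.46 in², y = 14.375 in, Ī = 0.50164 in⁴.
Transfer each piece to a horizontal axis along the bottom face using Ī + A·d² with d = y − 0:
  bottom flange: d = 0.525 in → contributes +2.0066 in⁴
  web: d = 7.45 in → contributes +486.86 in⁴
  top flange: d = 14.375 in → contributes +1128.8 in⁴
Total I = 1617.6 in⁴.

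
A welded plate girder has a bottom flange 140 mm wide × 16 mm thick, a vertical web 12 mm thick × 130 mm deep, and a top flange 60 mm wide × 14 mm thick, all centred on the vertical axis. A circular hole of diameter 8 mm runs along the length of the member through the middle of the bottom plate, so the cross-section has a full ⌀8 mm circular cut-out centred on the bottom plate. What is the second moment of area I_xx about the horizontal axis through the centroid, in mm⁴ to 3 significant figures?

I_xx ≈ 1.61 × 10⁷ mm⁴

Split into non-overlapping primitives; take the origin at the lower-left of the bounding box.
Bottom plate: 140 × 16, A = 2 240 mm², y = 8 mm, Ī = 47 787 mm⁴.
Web plate: 12 × 130, A = 1 560 mm², y = 81 mm, Ī = 2 197 000 mm⁴.
Top plate: 60 × 14, A = 840 mm², y = 153 mm, Ī = 13 720 mm⁴.
Hole (subtracted): ⌀8, A = 50.265 mm², y = 8 mm, Ī = 201.06 mm⁴.
Centroid: ȳ = ΣA·y / ΣA = 59.349 mm.
Transfer each piece to the horizontal axis through the centroid using Ī + A·d² with d = y − 59.349:
  bottom plate: d = -51.349 mm → contributes +5 954 125 mm⁴
  web plate: d = 21.651 mm → contributes +2 928 249 mm⁴
  top plate: d = 93.651 mm → contributes +7 380 889 mm⁴
  hole: d = -51.349 mm → contributes −132 739 mm⁴
Total I = 16 130 525 mm⁴.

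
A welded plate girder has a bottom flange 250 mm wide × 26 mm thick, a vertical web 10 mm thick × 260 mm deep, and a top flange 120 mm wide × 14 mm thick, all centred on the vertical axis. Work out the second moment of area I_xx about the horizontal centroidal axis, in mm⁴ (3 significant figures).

I_xx ≈ 1.34 × 10⁸ mm⁴

Split into non-overlapping primitives; take the origin at the lower-left of the bounding box.
Bottom plate: 250 × 26, A = 6 500 mm², y = 13 mm, Ī = 366 167 mm⁴.
Web plate: 10 × 260, A = 2 600 mm², y = 156 mm, Ī = 14 646 667 mm⁴.
Top plate: 120 × 14, A = 1 680 mm², y = 293 mm, Ī = 27 440 mm⁴.
Centroid: ȳ = ΣA·y / ΣA = 91.126 mm.
Transfer each piece to the horizontal centroidal axis using Ī + A·d² with d = y − 91.126:
  bottom plate: d = -78.126 mm → contributes +40 040 196 mm⁴
  web plate: d = 64.874 mm → contributes +25 589 066 mm⁴
  top plate: d = 201.87 mm → contributes +68 492 560 mm⁴
Total I = 134 121 822 mm⁴.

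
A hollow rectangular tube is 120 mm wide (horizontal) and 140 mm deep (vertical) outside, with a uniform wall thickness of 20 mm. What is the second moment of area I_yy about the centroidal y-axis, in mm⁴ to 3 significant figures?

I_yy ≈ 1.59 × 10⁷ mm⁴

Decompose the section into non-overlapping parts with the origin at the bottom-left of its bounding rectangle.
Outer rectangle: 120 × 140, A = 16 800 mm², x = 60 mm, Ī = 20 160 000 mm⁴.
Inner void (subtracted): 80 × 100, A = 8 000 mm², x = 60 mm, Ī = 4 266 667 mm⁴.
By symmetry the centroid is at mid-width, x̄ = 60 mm.
All pieces are centred on the centroidal y-axis, so I = ΣĪ (holes subtracted) = 15 893 333 mm⁴.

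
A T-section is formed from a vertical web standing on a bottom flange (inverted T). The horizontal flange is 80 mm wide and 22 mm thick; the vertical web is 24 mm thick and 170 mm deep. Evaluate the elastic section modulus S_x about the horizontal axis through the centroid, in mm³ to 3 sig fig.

Decompose the section into non-overlapping parts with the origin at the bottom-left of its bounding rectangle.
Flange: 80 × 22, A = 1 760 mm², y = 11 mm, Ī = 70 987 mm⁴.
Web: 24 × 170, A = 4 080 mm², y = 107 mm, Ī = 9 826 000 mm⁴.
Centroid: ȳ = ΣA·y / ΣA = 78.068 mm.
Transfer each piece to the horizontal axis through the centroid using Ī + A·d² with d = y − 78.068:
  flange: d = -67.068 mm → contributes +7 987 788 mm⁴
  web: d = 28.932 mm → contributes +13 241 091 mm⁴
Total I = 21 228 879 mm⁴.
Extreme fibre distance c = 113.93 mm; S = I/c = 186 330 mm³.

S_x ≈ 1.86 × 10⁵ mm³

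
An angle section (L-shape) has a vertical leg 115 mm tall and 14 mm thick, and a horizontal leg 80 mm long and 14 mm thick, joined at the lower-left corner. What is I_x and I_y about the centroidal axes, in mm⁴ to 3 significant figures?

I_x ≈ 3.29 × 10⁶ mm⁴, I_y ≈ 1.30 × 10⁶ mm⁴

Decompose the section into non-overlapping parts with the origin at the bottom-left of its bounding rectangle.
Vertical leg: 14 × 115, A = 1 610 mm², y = 57.5 mm, Ī = 1 774 354 mm⁴.
Horizontal leg (remainder): 66 × 14, A = 924 mm², y = 7 mm, Ī = 15 092 mm⁴.
Centroid: ȳ = ΣA·y / ΣA = 39.086 mm.
Transfer each piece to the centroidal x-axis using Ī + A·d² with d = y − 39.086:
  vertical leg: d = 18.414 mm → contributes +2 320 287 mm⁴
  horizontal leg (remainder): d = -32.086 mm → contributes +966 339 mm⁴
Total I = 3 286 626 mm⁴.
For the y-axis: x̄ = 21.586 mm.
Repeating about the centroidal y-axis gives I_y = 1 301 024 mm⁴.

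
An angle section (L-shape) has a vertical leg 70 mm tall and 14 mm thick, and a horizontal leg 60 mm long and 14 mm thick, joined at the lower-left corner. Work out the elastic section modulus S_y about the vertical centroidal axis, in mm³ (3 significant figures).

Break the section into simple shapes (no overlaps), measuring from the bottom-left corner of the bounding box.
Vertical leg: 14 × 70, A = 980 mm², x = 7 mm, Ī = 16 007 mm⁴.
Horizontal leg (remainder): 46 × 14, A = 644 mm², x = 37 mm, Ī = 113 559 mm⁴.
Centroid: x̄ = ΣA·x / ΣA = 18.897 mm.
Transfer each piece to the vertical centroidal axis using Ī + A·d² with d = x − 18.897:
  vertical leg: d = -11.897 mm → contributes +154 704 mm⁴
  horizontal leg (remainder): d = 18.103 mm → contributes +324 620 mm⁴
Total I = 479 324 mm⁴.
Extreme fibre distance c = 41.103 mm; S = I/c = 11 661 mm³.

S_y ≈ 1.17 × 10⁴ mm³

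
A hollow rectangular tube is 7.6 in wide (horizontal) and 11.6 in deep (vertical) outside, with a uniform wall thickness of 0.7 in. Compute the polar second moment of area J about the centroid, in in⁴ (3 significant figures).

J ≈ 662 in⁴

Break the section into simple shapes (no overlaps), measuring from the bottom-left corner of the bounding box.
Outer rectangle: 7.6 × 11.6, A = 88.16 in², y = 5.8 in, Ī = 988.57 in⁴.
Inner void (subtracted): 6.2 × 10.2, A = 63.24 in², y = 5.8 in, Ī = 548.29 in⁴.
By symmetry the centroid is at mid-height, ȳ = 5.8 in.
All pieces are centred on the centroidal x-axis, so I = ΣĪ (holes subtracted) = 440.28 in⁴.
Repeating about the centroidal y-axis gives I_y = 221.76 in⁴.
Polar second moment: J = I_x + I_y = 662.04 in⁴.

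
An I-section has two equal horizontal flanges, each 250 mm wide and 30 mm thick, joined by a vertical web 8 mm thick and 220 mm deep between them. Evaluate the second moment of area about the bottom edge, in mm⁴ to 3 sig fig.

I_base ≈ 5.71 × 10⁸ mm⁴

Treat the section as a set of non-overlapping primitives; coordinates are from the bounding-box lower-left.
Bottom flange: 250 × 30, A = 7 500 mm², y = 15 mm, Ī = 562 500 mm⁴.
Web: 8 × 220, A = 1 760 mm², y = 140 mm, Ī = 7 098 667 mm⁴.
Top flange: 250 × 30, A = 7 500 mm², y = 265 mm, Ī = 562 500 mm⁴.
Transfer each piece to a horizontal axis along the bottom face using Ī + A·d² with d = y − 0:
  bottom flange: d = 15 mm → contributes +2 250 000 mm⁴
  web: d = 140 mm → contributes +41 594 667 mm⁴
  top flange: d = 265 mm → contributes +527 250 000 mm⁴
Total I = 571 094 667 mm⁴.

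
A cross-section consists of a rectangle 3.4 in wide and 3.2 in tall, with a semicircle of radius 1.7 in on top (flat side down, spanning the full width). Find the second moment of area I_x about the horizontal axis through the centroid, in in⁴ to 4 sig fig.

Split into non-overlapping primitives; take the origin at the lower-left of the bounding box.
Rectangular body: 3.4 × 3.2, A = 10.88 in², y = 1.6 in, Ī = 9.28427 in⁴.
Semicircular cap: semicircle r = 1.7, A = 4.5396 in², y = 3.9215 in, Ī = 0.916701 in⁴.
Centroid: ȳ = ΣA·y / ΣA = 2.28346 in.
Transfer each piece to the horizontal axis through the centroid using Ī + A·d² with d = y − 2.28346:
  rectangular body: d = -0.683461 in → contributes +14.3665 in⁴
  semicircular cap: d = 1.63804 in → contributes +13.0973 in⁴
Total I = 27.4638 in⁴.

I_x ≈ 27.46 in⁴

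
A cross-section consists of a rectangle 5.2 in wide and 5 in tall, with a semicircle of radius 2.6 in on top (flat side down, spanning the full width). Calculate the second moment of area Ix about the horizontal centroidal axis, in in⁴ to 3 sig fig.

Ix ≈ 157 in⁴

Decompose the section into non-overlapping parts with the origin at the bottom-left of its bounding rectangle.
Rectangular body: 5.2 × 5, A = 26 in², y = 2.5 in, Ī = 54.167 in⁴.
Semicircular cap: semicircle r = 2.6, A = 10.619 in², y = 6.1035 in, Ī = 5.0156 in⁴.
Centroid: ȳ = ΣA·y / ΣA = 3.5449 in.
Transfer each piece to the horizontal centroidal axis using Ī + A·d² with d = y − 3.5449:
  rectangular body: d = -1.0449 in → contributes +82.555 in⁴
  semicircular cap: d = 2.5585 in → contributes +74.527 in⁴
Total I = 157.08 in⁴.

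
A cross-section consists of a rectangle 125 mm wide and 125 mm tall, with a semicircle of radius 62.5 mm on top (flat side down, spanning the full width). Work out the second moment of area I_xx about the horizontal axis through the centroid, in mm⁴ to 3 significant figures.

Decompose the section into non-overlapping parts with the origin at the bottom-left of its bounding rectangle.
Rectangular body: 125 × 125, A = 15 625 mm², y = 62.5 mm, Ī = 20 345 052 mm⁴.
Semicircular cap: semicircle r = 62.5, A = 6135.9 mm², y = 151.53 mm, Ī = 1 674 758 mm⁴.
Centroid: ȳ = ΣA·y / ΣA = 87.603 mm.
Transfer each piece to the horizontal axis through the centroid using Ī + A·d² with d = y − 87.603:
  rectangular body: d = -25.103 mm → contributes +30 190 993 mm⁴
  semicircular cap: d = 63.923 mm → contributes +26 747 241 mm⁴
Total I = 56 938 234 mm⁴.

I_xx ≈ 5.69 × 10⁷ mm⁴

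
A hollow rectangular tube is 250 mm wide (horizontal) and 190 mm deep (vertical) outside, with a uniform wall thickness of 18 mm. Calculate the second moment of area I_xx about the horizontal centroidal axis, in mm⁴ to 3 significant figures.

I_xx ≈ 7.78 × 10⁷ mm⁴

Split into non-overlapping primitives; take the origin at the lower-left of the bounding box.
Outer rectangle: 250 × 190, A = 47 500 mm², y = 95 mm, Ī = 142 895 833 mm⁴.
Inner void (subtracted): 214 × 154, A = 32 956 mm², y = 95 mm, Ī = 65 132 041 mm⁴.
By symmetry the centroid is at mid-height, ȳ = 95 mm.
All pieces are centred on the horizontal centroidal axis, so I = ΣĪ (holes subtracted) = 77 763 792 mm⁴.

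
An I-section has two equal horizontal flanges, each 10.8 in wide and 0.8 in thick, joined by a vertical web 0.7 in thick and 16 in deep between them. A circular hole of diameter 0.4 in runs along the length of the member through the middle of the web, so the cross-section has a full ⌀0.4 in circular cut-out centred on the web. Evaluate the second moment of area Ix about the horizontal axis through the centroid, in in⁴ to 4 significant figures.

Ix ≈ 1459 in⁴

Decompose the section into non-overlapping parts with the origin at the bottom-left of its bounding rectangle.
Bottom flange: 10.8 × 0.8, A = 8.64 in², y = 0.4 in, Ī = 0.4608 in⁴.
Web: 0.7 × 16, A = 11.2 in², y = 8.8 in, Ī = 238.933 in⁴.
Top flange: 10.8 × 0.8, A = 8.64 in², y = 17.2 in, Ī = 0.4608 in⁴.
Hole (subtracted): ⌀0.4, A = 0.125664 in², y = 8.8 in, Ī = 0.00125664 in⁴.
By symmetry the centroid is at mid-height, ȳ = 8.8 in.
Transfer each piece to the horizontal axis through the centroid using Ī + A·d² with d = y − 8.8:
  bottom flange: d = -8.4 in → contributes +610.099 in⁴
  web: d = 0 in → contributes +238.933 in⁴
  top flange: d = 8.4 in → contributes +610.099 in⁴
  hole: d = 0 in → contributes −0.00125664 in⁴
Total I = 1459.13 in⁴.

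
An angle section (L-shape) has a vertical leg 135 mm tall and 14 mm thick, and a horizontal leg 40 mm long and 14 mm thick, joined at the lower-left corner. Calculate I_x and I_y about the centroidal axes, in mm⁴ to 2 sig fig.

I_x ≈ 4.0 × 10⁶ mm⁴, I_y ≈ 1.7 × 10⁵ mm⁴

Break the section into simple shapes (no overlaps), measuring from the bottom-left corner of the bounding box.
Vertical leg: 14 × 135, A = 1 890 mm², y = 67.5 mm, Ī = 2 870 438 mm⁴.
Horizontal leg (remainder): 26 × 14, A = 364 mm², y = 7 mm, Ī = 5 945 mm⁴.
Centroid: ȳ = ΣA·y / ΣA = 57.73 mm.
Transfer each piece to the centroidal x-axis using Ī + A·d² with d = y − 57.73:
  vertical leg: d = 9.77 mm → contributes +3 050 850 mm⁴
  horizontal leg (remainder): d = -50.73 mm → contributes +942 704 mm⁴
Total I = 3 993 555 mm⁴.
For the y-axis: x̄ = 10.23 mm.
Repeating about the centroidal y-axis gives I_y = 173 462 mm⁴.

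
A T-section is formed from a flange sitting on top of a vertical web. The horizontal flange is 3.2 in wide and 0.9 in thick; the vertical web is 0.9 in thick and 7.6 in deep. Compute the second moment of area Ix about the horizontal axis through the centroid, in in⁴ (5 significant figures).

Ix ≈ 69.724 in⁴

Decompose the section into non-overlapping parts with the origin at the bottom-left of its bounding rectangle.
Flange: 3.2 × 0.9, A = 2.88 in², y = 8.05 in, Ī = 0.1944 in⁴.
Web: 0.9 × 7.6, A = 6.84 in², y = 3.8 in, Ī = 32.9232 in⁴.
Centroid: ȳ = ΣA·y / ΣA = 5.059259 in.
Transfer each piece to the horizontal axis through the centroid using Ī + A·d² with d = y − 5.059259:
  flange: d = 2.990741 in → contributes +25.95465 in⁴
  web: d = -1.259259 in → contributes +43.76962 in⁴
Total I = 69.72427 in⁴.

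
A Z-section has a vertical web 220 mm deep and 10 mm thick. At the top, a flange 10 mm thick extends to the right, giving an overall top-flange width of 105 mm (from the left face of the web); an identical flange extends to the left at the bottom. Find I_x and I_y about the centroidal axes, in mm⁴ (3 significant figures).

Decompose the section into non-overlapping parts with the origin at the bottom-left of its bounding rectangle.
Web: 10 × 220, A = 2 200 mm², y = 110 mm, Ī = 8 873 333 mm⁴.
Top flange (beyond web): 95 × 10, A = 950 mm², y = 215 mm, Ī = 7916.7 mm⁴.
Bottom flange (beyond web): 95 × 10, A = 950 mm², y = 5 mm, Ī = 7916.7 mm⁴.
Centroid: ȳ = ΣA·y / ΣA = 110 mm.
Transfer each piece to the centroidal x-axis using Ī + A·d² with d = y − 110:
  web: d = 0 mm → contributes +8 873 333 mm⁴
  top flange (beyond web): d = 105 mm → contributes +10 481 667 mm⁴
  bottom flange (beyond web): d = -105 mm → contributes +10 481 667 mm⁴
Total I = 29 836 667 mm⁴.
For the y-axis: x̄ = 100 mm.
Repeating about the centroidal y-axis gives I_y = 6 684 167 mm⁴.

I_x ≈ 2.98 × 10⁷ mm⁴, I_y ≈ 6.68 × 10⁶ mm⁴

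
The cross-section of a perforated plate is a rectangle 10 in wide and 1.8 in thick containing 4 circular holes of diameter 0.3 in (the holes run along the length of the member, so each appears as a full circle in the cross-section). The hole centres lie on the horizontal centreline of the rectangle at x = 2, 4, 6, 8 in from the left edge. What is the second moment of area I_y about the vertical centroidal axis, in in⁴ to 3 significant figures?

Split into non-overlapping primitives; take the origin at the lower-left of the bounding box.
Plate: 10 × 1.8, A = 18 in², x = 5 in, Ī = 150 in⁴.
Hole 1 (subtracted): ⌀0.3, A = 0.070686 in², x = 2 in, Ī = 0.00039761 in⁴.
Hole 2 (subtracted): ⌀0.3, A = 0.070686 in², x = 4 in, Ī = 0.00039761 in⁴.
Hole 3 (subtracted): ⌀0.3, A = 0.070686 in², x = 6 in, Ī = 0.00039761 in⁴.
Hole 4 (subtracted): ⌀0.3, A = 0.070686 in², x = 8 in, Ī = 0.00039761 in⁴.
By symmetry the centroid is at mid-width, x̄ = 5 in.
Transfer each piece to the vertical centroidal axis using Ī + A·d² with d = x − 5:
  plate: d = 0 in → contributes +150 in⁴
  hole 1: d = -3 in → contributes −0.63657 in⁴
  hole 2: d = -1 in → contributes −0.071083 in⁴
  hole 3: d = 1 in → contributes −0.071083 in⁴
  hole 4: d = 3 in → contributes −0.63657 in⁴
Total I = 148.58 in⁴.

I_y ≈ 149 in⁴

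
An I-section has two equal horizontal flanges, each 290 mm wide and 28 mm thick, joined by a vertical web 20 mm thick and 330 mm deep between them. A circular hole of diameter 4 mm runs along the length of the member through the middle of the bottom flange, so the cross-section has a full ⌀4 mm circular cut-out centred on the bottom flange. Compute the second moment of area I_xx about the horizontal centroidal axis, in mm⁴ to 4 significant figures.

Split into non-overlapping primitives; take the origin at the lower-left of the bounding box.
Bottom flange: 290 × 28, A = 8 120 mm², y = 14 mm, Ī = 530 507 mm⁴.
Web: 20 × 330, A = 6 600 mm², y = 193 mm, Ī = 59 895 000 mm⁴.
Top flange: 290 × 28, A = 8 120 mm², y = 372 mm, Ī = 530 507 mm⁴.
Hole (subtracted): ⌀4, A = 12.5664 mm², y = 14 mm, Ī = 12.5664 mm⁴.
Centroid: ȳ = ΣA·y / ΣA = 193.099 mm.
Transfer each piece to the horizontal centroidal axis using Ī + A·d² with d = y − 193.099:
  bottom flange: d = -179.099 mm → contributes +260 989 953 mm⁴
  web: d = -0.0985385 mm → contributes +59 895 064 mm⁴
  top flange: d = 178.901 mm → contributes +260 417 058 mm⁴
  hole: d = -179.099 mm → contributes −403 095 mm⁴
Total I = 580 898 980 mm⁴.

I_xx ≈ 5.809 × 10⁸ mm⁴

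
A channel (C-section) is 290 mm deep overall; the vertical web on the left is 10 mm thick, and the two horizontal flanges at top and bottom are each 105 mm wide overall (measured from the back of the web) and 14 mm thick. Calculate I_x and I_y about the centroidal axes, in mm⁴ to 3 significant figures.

Decompose the section into non-overlapping parts with the origin at the bottom-left of its bounding rectangle.
Web: 10 × 290, A = 2 900 mm², y = 145 mm, Ī = 20 324 167 mm⁴.
Top flange (beyond web): 95 × 14, A = 1 330 mm², y = 283 mm, Ī = 21 723 mm⁴.
Bottom flange (beyond web): 95 × 14, A = 1 330 mm², y = 7 mm, Ī = 21 723 mm⁴.
By symmetry the centroid is at mid-height, ȳ = 145 mm.
Transfer each piece to the centroidal x-axis using Ī + A·d² with d = y − 145:
  web: d = 0 mm → contributes +20 324 167 mm⁴
  top flange (beyond web): d = 138 mm → contributes +25 350 243 mm⁴
  bottom flange (beyond web): d = -138 mm → contributes +25 350 243 mm⁴
Total I = 71 024 653 mm⁴.
For the y-axis: x̄ = 30.117 mm.
Repeating about the centroidal y-axis gives I_y = 5 848 757 mm⁴.

I_x ≈ 7.10 × 10⁷ mm⁴, I_y ≈ 5.85 × 10⁶ mm⁴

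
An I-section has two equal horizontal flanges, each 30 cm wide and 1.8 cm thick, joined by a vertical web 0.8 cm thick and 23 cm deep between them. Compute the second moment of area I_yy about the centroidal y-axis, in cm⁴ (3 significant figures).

Break the section into simple shapes (no overlaps), measuring from the bottom-left corner of the bounding box.
Bottom flange: 30 × 1.8, A = 54 cm², x = 15 cm, Ī = 4 050 cm⁴.
Web: 0.8 × 23, A = 18.4 cm², x = 15 cm, Ī = 0.98133 cm⁴.
Top flange: 30 × 1.8, A = 54 cm², x = 15 cm, Ī = 4 050 cm⁴.
By symmetry the centroid is at mid-width, x̄ = 15 cm.
All pieces are centred on the centroidal y-axis, so I = ΣĪ = 8 101 cm⁴.

I_yy ≈ 8100 cm⁴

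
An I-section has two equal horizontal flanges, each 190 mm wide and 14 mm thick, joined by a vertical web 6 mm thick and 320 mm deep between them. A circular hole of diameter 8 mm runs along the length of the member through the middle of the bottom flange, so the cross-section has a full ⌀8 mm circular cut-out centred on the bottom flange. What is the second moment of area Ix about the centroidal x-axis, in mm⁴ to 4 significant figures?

Break the section into simple shapes (no overlaps), measuring from the bottom-left corner of the bounding box.
Bottom flange: 190 × 14, A = 2 660 mm², y = 7 mm, Ī = 43446.7 mm⁴.
Web: 6 × 320, A = 1 920 mm², y = 174 mm, Ī = 16 384 000 mm⁴.
Top flange: 190 × 14, A = 2 660 mm², y = 341 mm, Ī = 43446.7 mm⁴.
Hole (subtracted): ⌀8, A = 50.2655 mm², y = 7 mm, Ī = 201.062 mm⁴.
Centroid: ȳ = ΣA·y / ΣA = 175.168 mm.
Transfer each piece to the centroidal x-axis using Ī + A·d² with d = y − 175.168:
  bottom flange: d = -168.168 mm → contributes +75 269 106 mm⁴
  web: d = -1.16754 mm → contributes +16 386 617 mm⁴
  top flange: d = 165.832 mm → contributes +73 194 519 mm⁴
  hole: d = -168.168 mm → contributes −1 421 725 mm⁴
Total I = 163 428 517 mm⁴.

Ix ≈ 1.634 × 10⁸ mm⁴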